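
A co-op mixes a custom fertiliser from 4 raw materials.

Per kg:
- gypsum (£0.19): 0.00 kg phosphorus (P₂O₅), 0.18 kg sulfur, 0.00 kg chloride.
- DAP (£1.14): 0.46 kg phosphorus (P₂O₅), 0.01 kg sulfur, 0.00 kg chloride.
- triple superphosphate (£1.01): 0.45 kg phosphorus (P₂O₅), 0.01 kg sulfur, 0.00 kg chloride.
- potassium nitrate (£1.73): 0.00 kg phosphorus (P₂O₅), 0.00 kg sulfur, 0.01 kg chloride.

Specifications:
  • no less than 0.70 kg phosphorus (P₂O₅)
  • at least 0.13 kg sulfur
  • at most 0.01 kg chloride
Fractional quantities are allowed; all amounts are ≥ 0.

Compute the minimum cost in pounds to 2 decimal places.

Let x1 = kg of gypsum, x2 = kg of DAP, x3 = kg of triple superphosphate, x4 = kg of potassium nitrate.
min 0.19x1 + 1.14x2 + 1.01x3 + 1.73x4 with:
  0.46x2 + 0.45x3 ≥ 0.7   (phosphorus (P₂O₅))
  0.18x1 + 0.01x2 + 0.01x3 ≥ 0.13   (sulfur)
  0.01x4 ≤ 0.01   (chloride)
  x1, x2, x3, x4 ≥ 0.
The minimum-cost mix takes nothing from DAP, potassium nitrate — only gypsum, triple superphosphate. The phosphorus (P₂O₅) and sulfur requirements are met with equality.
Solving gives x1 = 0.6358, x3 = 1.556.
Total cost: 0.19·0.6358 + 1.01·1.556 = 1.6924.

£1.69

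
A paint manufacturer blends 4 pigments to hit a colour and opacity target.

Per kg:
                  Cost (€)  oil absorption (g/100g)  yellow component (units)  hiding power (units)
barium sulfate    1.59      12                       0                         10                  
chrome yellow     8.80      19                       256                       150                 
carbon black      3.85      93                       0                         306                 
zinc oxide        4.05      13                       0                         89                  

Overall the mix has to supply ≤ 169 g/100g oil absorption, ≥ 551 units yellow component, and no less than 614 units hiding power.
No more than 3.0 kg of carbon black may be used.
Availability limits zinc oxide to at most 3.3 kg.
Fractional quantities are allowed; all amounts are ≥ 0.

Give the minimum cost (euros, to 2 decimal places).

Set it up as a linear program. Let x1 = kg of barium sulfate, x2 = kg of chrome yellow, x3 = kg of carbon black, x4 = kg of zinc oxide.
Minimize 1.59x1 + 8.8x2 + 3.85x3 + 4.05x4 s.t.:
  12x1 + 19x2 + 93x3 + 13x4 ≤ 169   (oil absorption)
  256x2 ≥ 551   (yellow component)
  10x1 + 150x2 + 306x3 + 89x4 ≥ 614   (hiding power)
  x3 ≤ 3
  x4 ≤ 3.3
  x1, x2, x3, x4 ≥ 0.
The cheapest feasible vertex uses only chrome yellow, carbon black; barium sulfate, zinc oxide are not used. Binding constraints: yellow component and hiding power.
That vertex is x2 = 2.152, x3 = 0.9515.
Objective = 8.8·2.152 + 3.85·0.9515 = 22.6009.

€22.60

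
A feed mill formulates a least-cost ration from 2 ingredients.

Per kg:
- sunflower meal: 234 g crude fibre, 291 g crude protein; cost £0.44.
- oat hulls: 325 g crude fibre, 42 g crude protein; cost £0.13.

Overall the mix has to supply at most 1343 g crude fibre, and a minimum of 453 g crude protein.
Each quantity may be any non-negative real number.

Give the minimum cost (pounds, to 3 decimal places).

Let x1 = kg of sunflower meal, x2 = kg of oat hulls.
min 0.44x1 + 0.13x2 subject to:
  234x1 + 325x2 ≤ 1343   (crude fibre)
  291x1 + 42x2 ≥ 453   (crude protein)
  x1, x2 ≥ 0.
The optimal basis is {sunflower meal}; oat hulls drops out. The crude protein requirement is met with equality.
That vertex is x1 = 1.557.
Cost = 0.44·1.557 = 0.68508.

£0.685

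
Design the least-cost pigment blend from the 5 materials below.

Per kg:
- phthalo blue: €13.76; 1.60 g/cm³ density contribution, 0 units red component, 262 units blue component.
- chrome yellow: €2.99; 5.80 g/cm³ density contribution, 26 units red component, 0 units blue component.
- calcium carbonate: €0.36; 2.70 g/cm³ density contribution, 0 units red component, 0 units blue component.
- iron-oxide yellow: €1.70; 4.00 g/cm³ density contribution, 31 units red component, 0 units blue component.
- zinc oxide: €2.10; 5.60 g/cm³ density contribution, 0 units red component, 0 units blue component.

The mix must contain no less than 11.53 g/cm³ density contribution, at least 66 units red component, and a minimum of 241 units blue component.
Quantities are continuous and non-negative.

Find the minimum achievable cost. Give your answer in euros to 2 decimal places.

€16.48

Set it up as a linear program. Let x1 = kg of phthalo blue, x2 = kg of chrome yellow, x3 = kg of calcium carbonate, x4 = kg of iron-oxide yellow, x5 = kg of zinc oxide.
min 13.76x1 + 2.99x2 + 0.36x3 + 1.7x4 + 2.1x5 with:
  1.6x1 + 5.8x2 + 2.7x3 + 4x4 + 5.6x5 ≥ 11.53   (density contribution)
  26x2 + 31x4 ≥ 66   (red component)
  262x1 ≥ 241   (blue component)
  x1, x2, x3, x4, x5 ≥ 0.
The minimum-cost mix takes nothing from chrome yellow, zinc oxide — only phthalo blue, calcium carbonate, iron-oxide yellow. There the density contribution, red component, blue component constraints are tight.
So phthalo blue = 0.9198 kg, calcium carbonate = 0.5712 kg, iron-oxide yellow = 2.129 kg.
Cost = 13.76·0.9198 + 0.36·0.5712 + 1.7·2.129 = 16.4814.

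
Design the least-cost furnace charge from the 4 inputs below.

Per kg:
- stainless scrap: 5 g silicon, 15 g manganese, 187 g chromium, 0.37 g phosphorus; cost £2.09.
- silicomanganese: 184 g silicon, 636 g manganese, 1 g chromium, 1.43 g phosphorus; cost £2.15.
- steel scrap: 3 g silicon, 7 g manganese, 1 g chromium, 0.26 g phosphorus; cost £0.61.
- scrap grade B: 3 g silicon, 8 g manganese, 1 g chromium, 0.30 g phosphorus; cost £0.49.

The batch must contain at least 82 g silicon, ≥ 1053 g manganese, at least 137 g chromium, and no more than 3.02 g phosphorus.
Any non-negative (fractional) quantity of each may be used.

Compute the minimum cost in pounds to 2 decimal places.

Let x1 = kg of stainless scrap, x2 = kg of silicomanganese, x3 = kg of steel scrap, x4 = kg of scrap grade B.
Minimize 2.09x1 + 2.15x2 + 0.61x3 + 0.49x4 with:
  5x1 + 184x2 + 3x3 + 3x4 ≥ 82   (silicon)
  15x1 + 636x2 + 7x3 + 8x4 ≥ 1053   (manganese)
  187x1 + 1x2 + 1x3 + 1x4 ≥ 137   (chromium)
  0.37x1 + 1.43x2 + 0.26x3 + 0.3x4 ≤ 3.02   (phosphorus)
  x1, x2, x3, x4 ≥ 0.
The cheapest feasible vertex uses only stainless scrap, silicomanganese; steel scrap, scrap grade B are not used. There the manganese and chromium constraints are tight.
Solving gives x1 = 0.7239, x2 = 1.639.
Objective = 2.09·0.7239 + 2.15·1.639 = 5.0368.

£5.04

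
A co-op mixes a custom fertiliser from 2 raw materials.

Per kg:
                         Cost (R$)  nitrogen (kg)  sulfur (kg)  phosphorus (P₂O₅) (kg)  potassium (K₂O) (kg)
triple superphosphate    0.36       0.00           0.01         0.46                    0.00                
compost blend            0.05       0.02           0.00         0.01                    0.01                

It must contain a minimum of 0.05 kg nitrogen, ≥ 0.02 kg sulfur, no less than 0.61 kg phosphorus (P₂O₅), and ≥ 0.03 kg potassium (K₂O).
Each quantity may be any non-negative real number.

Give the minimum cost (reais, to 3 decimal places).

R$0.870

This is a linear program. Let x1 = kg of triple superphosphate, x2 = kg of compost blend.
min 0.36x1 + 0.05x2 s.t.:
  0.02x2 ≥ 0.05   (nitrogen)
  0.01x1 ≥ 0.02   (sulfur)
  0.46x1 + 0.01x2 ≥ 0.61   (phosphorus (P₂O₅))
  0.01x2 ≥ 0.03   (potassium (K₂O))
  x1, x2 ≥ 0.
Both inputs are positive at the optimum. Binding constraints: sulfur and potassium (K₂O).
Solving gives x1 = 2, x2 = 3.
Hence cost = 0.36·2 + 0.05·3 = R$0.87000.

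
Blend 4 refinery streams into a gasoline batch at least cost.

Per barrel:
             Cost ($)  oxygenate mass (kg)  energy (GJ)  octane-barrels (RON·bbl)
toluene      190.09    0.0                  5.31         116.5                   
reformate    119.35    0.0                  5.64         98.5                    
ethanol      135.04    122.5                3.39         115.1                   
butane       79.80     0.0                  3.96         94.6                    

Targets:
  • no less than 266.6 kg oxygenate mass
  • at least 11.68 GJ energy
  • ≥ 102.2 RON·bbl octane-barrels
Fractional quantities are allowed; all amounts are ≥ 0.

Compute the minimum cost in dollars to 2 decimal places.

$380.59

Set it up as a linear program. Let x1 = barrels of toluene, x2 = barrels of reformate, x3 = barrels of ethanol, x4 = barrels of butane.
Minimise 190.09x1 + 119.35x2 + 135.04x3 + 79.8x4 s.t.:
  122.5x3 ≥ 266.6   (oxygenate mass)
  5.31x1 + 5.64x2 + 3.39x3 + 3.96x4 ≥ 11.68   (energy)
  116.5x1 + 98.5x2 + 115.1x3 + 94.6x4 ≥ 102.2   (octane-barrels)
  x1, x2, x3, x4 ≥ 0.
At the optimum only ethanol, butane are positive (toluene, reformate = 0). The oxygenate mass and energy requirements are met with equality.
Solving gives x3 = 2.17633, x4 = 1.08643.
Cost = 135.04·2.17633 + 79.8·1.08643 = 380.5887.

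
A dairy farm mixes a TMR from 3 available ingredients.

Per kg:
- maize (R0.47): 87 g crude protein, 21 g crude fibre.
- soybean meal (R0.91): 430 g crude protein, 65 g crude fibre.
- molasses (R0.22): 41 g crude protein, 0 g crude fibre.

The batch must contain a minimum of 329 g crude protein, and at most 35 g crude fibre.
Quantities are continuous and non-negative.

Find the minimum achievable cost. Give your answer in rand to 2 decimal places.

R1.01

Set it up as a linear program. Let x1 = kg of maize, x2 = kg of soybean meal, x3 = kg of molasses.
Minimise 0.47x1 + 0.91x2 + 0.22x3 subject to:
  87x1 + 430x2 + 41x3 ≥ 329   (crude protein)
  21x1 + 65x2 ≤ 35   (crude fibre)
  x1, x2, x3 ≥ 0.
The optimal basis is {soybean meal, molasses}; maize drops out. There the crude protein and crude fibre constraints are tight.
So soybean meal = 0.5385 kg, molasses = 2.377 kg.
Objective = 0.91·0.5385 + 0.22·2.377 = 1.0130.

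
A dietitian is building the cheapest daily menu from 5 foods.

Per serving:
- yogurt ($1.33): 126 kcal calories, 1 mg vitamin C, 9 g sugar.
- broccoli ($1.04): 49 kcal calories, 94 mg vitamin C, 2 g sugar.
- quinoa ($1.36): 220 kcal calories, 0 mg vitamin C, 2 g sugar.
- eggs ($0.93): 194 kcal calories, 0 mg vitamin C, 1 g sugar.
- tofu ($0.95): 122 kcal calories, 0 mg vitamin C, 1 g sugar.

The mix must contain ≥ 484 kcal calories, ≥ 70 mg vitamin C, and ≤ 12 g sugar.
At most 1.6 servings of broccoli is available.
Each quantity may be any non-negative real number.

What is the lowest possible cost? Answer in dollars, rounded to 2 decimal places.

Treat it as an LP. Let x1 = servings of yogurt, x2 = servings of broccoli, x3 = servings of quinoa, x4 = servings of eggs, x5 = servings of tofu.
Minimise 1.33x1 + 1.04x2 + 1.36x3 + 0.93x4 + 0.95x5 s.t.:
  126x1 + 49x2 + 220x3 + 194x4 + 122x5 ≥ 484   (calories)
  1x1 + 94x2 ≥ 70   (vitamin C)
  9x1 + 2x2 + 2x3 + 1x4 + 1x5 ≤ 12   (sugar)
  x2 ≤ 1.6
  x1, x2, x3, x4, x5 ≥ 0.
The cheapest feasible vertex uses only broccoli, eggs; yogurt, quinoa, tofu are not used. There the calories and vitamin C constraints are tight.
Optimal quantities: broccoli = 0.7447 servings, eggs = 2.307 servings.
Cost = 1.04·0.7447 + 0.93·2.307 = 2.9200.

$2.92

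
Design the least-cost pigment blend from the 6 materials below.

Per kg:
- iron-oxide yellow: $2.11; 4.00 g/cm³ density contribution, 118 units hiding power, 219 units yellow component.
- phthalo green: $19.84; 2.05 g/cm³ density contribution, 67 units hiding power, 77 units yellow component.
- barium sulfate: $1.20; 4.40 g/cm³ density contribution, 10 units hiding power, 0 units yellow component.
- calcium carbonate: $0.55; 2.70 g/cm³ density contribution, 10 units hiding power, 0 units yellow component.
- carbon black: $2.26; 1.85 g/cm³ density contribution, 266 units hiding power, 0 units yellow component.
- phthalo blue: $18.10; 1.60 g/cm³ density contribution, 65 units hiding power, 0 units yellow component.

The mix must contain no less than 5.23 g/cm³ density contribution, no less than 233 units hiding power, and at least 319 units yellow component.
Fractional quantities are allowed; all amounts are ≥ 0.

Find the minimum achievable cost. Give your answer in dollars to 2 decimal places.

$3.59

Let x1 = kg of iron-oxide yellow, x2 = kg of phthalo green, x3 = kg of barium sulfate, x4 = kg of calcium carbonate, x5 = kg of carbon black, x6 = kg of phthalo blue.
Minimise 2.11x1 + 19.84x2 + 1.2x3 + 0.55x4 + 2.26x5 + 18.1x6 subject to:
  4x1 + 2.05x2 + 4.4x3 + 2.7x4 + 1.85x5 + 1.6x6 ≥ 5.23   (density contribution)
  118x1 + 67x2 + 10x3 + 10x4 + 266x5 + 65x6 ≥ 233   (hiding power)
  219x1 + 77x2 ≥ 319   (yellow component)
  x1, x2, x3, x4, x5, x6 ≥ 0.
The optimal basis is {iron-oxide yellow, carbon black}; phthalo green, barium sulfate, calcium carbonate, phthalo blue drop out. Binding constraints: hiding power and yellow component.
That vertex is x1 = 1.457, x5 = 0.2298.
Total cost: 2.11·1.457 + 2.26·0.2298 = 3.5936.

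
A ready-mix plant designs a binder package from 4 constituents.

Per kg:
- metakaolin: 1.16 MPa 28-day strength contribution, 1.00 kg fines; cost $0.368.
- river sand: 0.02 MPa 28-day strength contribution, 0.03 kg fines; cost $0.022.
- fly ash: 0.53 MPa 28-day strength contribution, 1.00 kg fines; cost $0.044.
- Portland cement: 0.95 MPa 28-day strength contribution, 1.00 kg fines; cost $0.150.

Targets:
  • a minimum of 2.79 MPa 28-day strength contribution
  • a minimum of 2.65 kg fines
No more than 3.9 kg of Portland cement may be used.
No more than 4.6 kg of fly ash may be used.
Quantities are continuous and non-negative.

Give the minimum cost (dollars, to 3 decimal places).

$0.258

This is a linear program. Let x1 = kg of metakaolin, x2 = kg of river sand, x3 = kg of fly ash, x4 = kg of Portland cement.
min 0.368x1 + 0.022x2 + 0.044x3 + 0.15x4 with:
  1.16x1 + 0.02x2 + 0.53x3 + 0.95x4 ≥ 2.79   (28-day strength contribution)
  1x1 + 0.03x2 + 1x3 + 1x4 ≥ 2.65   (fines)
  x4 ≤ 3.9
  x3 ≤ 4.6
  x1, x2, x3, x4 ≥ 0.
The minimum-cost mix takes nothing from metakaolin, river sand — only fly ash, Portland cement. There the 28-day strength contribution and the fly ash cap constraints are tight.
That vertex is x3 = 4.6, x4 = 0.3705.
Objective = 0.044·4.6 + 0.15·0.3705 = 0.25798.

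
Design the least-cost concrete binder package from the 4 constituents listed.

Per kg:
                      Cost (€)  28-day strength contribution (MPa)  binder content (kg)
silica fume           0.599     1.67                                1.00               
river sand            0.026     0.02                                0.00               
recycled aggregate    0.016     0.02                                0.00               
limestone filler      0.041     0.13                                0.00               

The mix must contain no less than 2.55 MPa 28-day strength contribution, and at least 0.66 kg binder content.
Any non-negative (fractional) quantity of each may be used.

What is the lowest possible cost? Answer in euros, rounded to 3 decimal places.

€0.852

Let x1 = kg of silica fume, x2 = kg of river sand, x3 = kg of recycled aggregate, x4 = kg of limestone filler.
Minimise 0.599x1 + 0.026x2 + 0.016x3 + 0.041x4 subject to:
  1.67x1 + 0.02x2 + 0.02x3 + 0.13x4 ≥ 2.55   (28-day strength contribution)
  1x1 ≥ 0.66   (binder content)
  x1, x2, x3, x4 ≥ 0.
At the optimum only silica fume, limestone filler are positive (river sand, recycled aggregate = 0). The 28-day strength contribution and binder content requirements are met with equality.
That vertex is x1 = 0.66, x4 = 11.14.
Hence cost = 0.599·0.66 + 0.041·11.14 = €0.85208.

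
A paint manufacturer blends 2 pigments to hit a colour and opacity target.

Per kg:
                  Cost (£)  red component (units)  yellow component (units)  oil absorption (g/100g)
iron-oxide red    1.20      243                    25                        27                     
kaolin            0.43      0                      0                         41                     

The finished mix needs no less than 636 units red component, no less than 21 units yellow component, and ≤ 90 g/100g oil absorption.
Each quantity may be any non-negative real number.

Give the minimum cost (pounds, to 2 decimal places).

Let x1 = kg of iron-oxide red, x2 = kg of kaolin.
min 1.2x1 + 0.43x2 s.t.:
  243x1 ≥ 636   (red component)
  25x1 ≥ 21   (yellow component)
  27x1 + 41x2 ≤ 90   (oil absorption)
  x1, x2 ≥ 0.
The optimal basis is {iron-oxide red}; kaolin drops out. The red component requirement is met with equality.
So iron-oxide red = 2.617 kg.
Total cost: 1.2·2.617 = 3.1404.

£3.14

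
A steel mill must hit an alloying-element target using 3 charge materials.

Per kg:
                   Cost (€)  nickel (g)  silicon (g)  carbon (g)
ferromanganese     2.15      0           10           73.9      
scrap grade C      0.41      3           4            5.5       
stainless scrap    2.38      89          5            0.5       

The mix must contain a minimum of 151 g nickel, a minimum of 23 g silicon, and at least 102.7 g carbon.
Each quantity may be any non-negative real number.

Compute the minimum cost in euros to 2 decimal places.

Let x1 = kg of ferromanganese, x2 = kg of scrap grade C, x3 = kg of stainless scrap.
Minimise 2.15x1 + 0.41x2 + 2.38x3 subject to:
  3x2 + 89x3 ≥ 151   (nickel)
  10x1 + 4x2 + 5x3 ≥ 23   (silicon)
  73.9x1 + 5.5x2 + 0.5x3 ≥ 102.7   (carbon)
  x1, x2, x3 ≥ 0.
All 3 inputs are positive at the optimum. There the nickel, silicon, carbon constraints are tight.
So ferromanganese = 1.361 kg, scrap grade C = 0.2377 kg, stainless scrap = 1.689 kg.
Hence cost = 2.15·1.361 + 0.41·0.2377 + 2.38·1.689 = €7.0434.

€7.04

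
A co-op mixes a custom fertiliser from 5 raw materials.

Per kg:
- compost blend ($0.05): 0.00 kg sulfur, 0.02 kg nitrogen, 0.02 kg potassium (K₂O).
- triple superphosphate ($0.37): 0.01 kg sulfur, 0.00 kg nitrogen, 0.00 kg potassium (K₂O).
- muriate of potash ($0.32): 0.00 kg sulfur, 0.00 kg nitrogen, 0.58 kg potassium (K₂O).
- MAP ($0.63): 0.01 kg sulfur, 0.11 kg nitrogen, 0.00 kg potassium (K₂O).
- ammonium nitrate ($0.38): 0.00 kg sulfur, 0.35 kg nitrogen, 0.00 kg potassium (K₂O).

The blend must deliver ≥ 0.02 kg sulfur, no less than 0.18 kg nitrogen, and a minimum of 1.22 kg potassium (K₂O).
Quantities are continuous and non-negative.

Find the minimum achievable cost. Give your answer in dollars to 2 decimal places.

Treat it as an LP. Let x1 = kg of compost blend, x2 = kg of triple superphosphate, x3 = kg of muriate of potash, x4 = kg of MAP, x5 = kg of ammonium nitrate.
Minimize 0.05x1 + 0.37x2 + 0.32x3 + 0.63x4 + 0.38x5 with:
  0.01x2 + 0.01x4 ≥ 0.02   (sulfur)
  0.02x1 + 0.11x4 + 0.35x5 ≥ 0.18   (nitrogen)
  0.02x1 + 0.58x3 ≥ 1.22   (potassium (K₂O))
  x1, x2, x3, x4, x5 ≥ 0.
At the optimum only triple superphosphate, muriate of potash, ammonium nitrate are positive (compost blend, MAP = 0). Binding constraints: sulfur, nitrogen, potassium (K₂O).
So triple superphosphate = 2 kg, muriate of potash = 2.103 kg, ammonium nitrate = 0.5143 kg.
Cost = 0.37·2 + 0.32·2.103 + 0.38·0.5143 = 1.6084.

$1.61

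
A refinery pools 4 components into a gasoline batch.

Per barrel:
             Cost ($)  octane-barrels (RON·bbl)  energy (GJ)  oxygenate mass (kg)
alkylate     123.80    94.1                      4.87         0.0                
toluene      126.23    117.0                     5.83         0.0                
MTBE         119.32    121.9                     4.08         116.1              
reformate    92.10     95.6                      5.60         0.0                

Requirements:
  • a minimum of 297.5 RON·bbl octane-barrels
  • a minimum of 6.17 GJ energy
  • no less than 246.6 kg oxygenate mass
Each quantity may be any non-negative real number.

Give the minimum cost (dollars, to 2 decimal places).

Treat it as an LP. Let x1 = barrels of alkylate, x2 = barrels of toluene, x3 = barrels of MTBE, x4 = barrels of reformate.
min 123.8x1 + 126.23x2 + 119.32x3 + 92.1x4 s.t.:
  94.1x1 + 117x2 + 121.9x3 + 95.6x4 ≥ 297.5   (octane-barrels)
  4.87x1 + 5.83x2 + 4.08x3 + 5.6x4 ≥ 6.17   (energy)
  116.1x3 ≥ 246.6   (oxygenate mass)
  x1, x2, x3, x4 ≥ 0.
The minimum-cost mix takes nothing from alkylate, toluene — only MTBE, reformate. The octane-barrels and oxygenate mass requirements are met with equality.
Solving gives x3 = 2.124, x4 = 0.4036.
Hence cost = 119.32·2.124 + 92.1·0.4036 = $290.6072.

$290.61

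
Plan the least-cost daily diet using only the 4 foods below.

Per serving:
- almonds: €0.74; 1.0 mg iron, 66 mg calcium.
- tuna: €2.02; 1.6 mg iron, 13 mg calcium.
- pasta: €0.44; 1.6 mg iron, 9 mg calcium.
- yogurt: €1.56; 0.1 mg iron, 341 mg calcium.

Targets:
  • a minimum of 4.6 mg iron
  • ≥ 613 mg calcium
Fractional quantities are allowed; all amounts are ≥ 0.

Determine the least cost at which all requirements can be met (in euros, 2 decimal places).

€3.91

Let x1 = servings of almonds, x2 = servings of tuna, x3 = servings of pasta, x4 = servings of yogurt.
min 0.74x1 + 2.02x2 + 0.44x3 + 1.56x4 s.t.:
  1x1 + 1.6x2 + 1.6x3 + 0.1x4 ≥ 4.6   (iron)
  66x1 + 13x2 + 9x3 + 341x4 ≥ 613   (calcium)
  x1, x2, x3, x4 ≥ 0.
At the optimum only pasta, yogurt are positive (almonds, tuna = 0). The iron and calcium requirements are met with equality.
That vertex is x3 = 2.767, x4 = 1.725.
Cost = 0.44·2.767 + 1.56·1.725 = 3.9085.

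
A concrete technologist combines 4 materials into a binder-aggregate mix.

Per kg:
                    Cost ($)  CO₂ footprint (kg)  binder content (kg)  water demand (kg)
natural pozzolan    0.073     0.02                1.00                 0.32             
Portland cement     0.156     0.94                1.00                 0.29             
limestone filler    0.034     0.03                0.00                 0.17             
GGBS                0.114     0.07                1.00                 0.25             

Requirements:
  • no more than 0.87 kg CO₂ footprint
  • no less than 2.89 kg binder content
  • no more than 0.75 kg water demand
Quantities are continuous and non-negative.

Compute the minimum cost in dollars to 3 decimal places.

$0.313

Let x1 = kg of natural pozzolan, x2 = kg of Portland cement, x3 = kg of limestone filler, x4 = kg of GGBS.
Minimize 0.073x1 + 0.156x2 + 0.034x3 + 0.114x4 with:
  0.02x1 + 0.94x2 + 0.03x3 + 0.07x4 ≤ 0.87   (CO₂ footprint)
  1x1 + 1x2 + 1x4 ≥ 2.89   (binder content)
  0.32x1 + 0.29x2 + 0.17x3 + 0.25x4 ≤ 0.75   (water demand)
  x1, x2, x3, x4 ≥ 0.
At the optimum only natural pozzolan, GGBS are positive (Portland cement, limestone filler = 0). Binding constraints: binder content and water demand.
Solving gives x1 = 0.3929, x4 = 2.497.
Objective = 0.073·0.3929 + 0.114·2.497 = 0.31334.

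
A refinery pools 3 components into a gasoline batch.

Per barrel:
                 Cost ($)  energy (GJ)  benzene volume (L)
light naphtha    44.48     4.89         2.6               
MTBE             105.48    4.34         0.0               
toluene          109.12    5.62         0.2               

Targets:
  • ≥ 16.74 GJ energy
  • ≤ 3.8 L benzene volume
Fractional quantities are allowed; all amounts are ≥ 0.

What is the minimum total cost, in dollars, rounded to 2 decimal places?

$258.37

Set it up as a linear program. Let x1 = barrels of light naphtha, x2 = barrels of MTBE, x3 = barrels of toluene.
min 44.48x1 + 105.48x2 + 109.12x3 s.t.:
  4.89x1 + 4.34x2 + 5.62x3 ≥ 16.74   (energy)
  2.6x1 + 0.2x3 ≤ 3.8   (benzene volume)
  x1, x2, x3 ≥ 0.
The cheapest feasible vertex uses only light naphtha, toluene; MTBE is not used. There the energy and benzene volume constraints are tight.
Optimal quantities: light naphtha = 1.3208 barrels, toluene = 1.8294 barrels.
Cost = 44.48·1.3208 + 109.12·1.8294 = 258.3733.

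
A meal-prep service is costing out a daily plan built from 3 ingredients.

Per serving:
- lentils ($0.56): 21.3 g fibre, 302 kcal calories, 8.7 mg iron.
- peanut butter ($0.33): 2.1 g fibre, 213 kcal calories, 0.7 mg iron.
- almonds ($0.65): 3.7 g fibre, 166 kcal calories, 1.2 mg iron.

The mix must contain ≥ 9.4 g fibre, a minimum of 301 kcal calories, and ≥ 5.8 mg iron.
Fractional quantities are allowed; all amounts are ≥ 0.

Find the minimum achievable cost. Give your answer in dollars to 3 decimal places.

$0.524

Set it up as a linear program. Let x1 = servings of lentils, x2 = servings of peanut butter, x3 = servings of almonds.
Minimize 0.56x1 + 0.33x2 + 0.65x3 with:
  21.3x1 + 2.1x2 + 3.7x3 ≥ 9.4   (fibre)
  302x1 + 213x2 + 166x3 ≥ 301   (calories)
  8.7x1 + 0.7x2 + 1.2x3 ≥ 5.8   (iron)
  x1, x2, x3 ≥ 0.
The minimum-cost mix takes nothing from almonds — only lentils, peanut butter. Binding constraints: calories and iron.
Solving gives x1 = 0.6242, x2 = 0.5282.
Total cost: 0.56·0.6242 + 0.33·0.5282 = 0.52386.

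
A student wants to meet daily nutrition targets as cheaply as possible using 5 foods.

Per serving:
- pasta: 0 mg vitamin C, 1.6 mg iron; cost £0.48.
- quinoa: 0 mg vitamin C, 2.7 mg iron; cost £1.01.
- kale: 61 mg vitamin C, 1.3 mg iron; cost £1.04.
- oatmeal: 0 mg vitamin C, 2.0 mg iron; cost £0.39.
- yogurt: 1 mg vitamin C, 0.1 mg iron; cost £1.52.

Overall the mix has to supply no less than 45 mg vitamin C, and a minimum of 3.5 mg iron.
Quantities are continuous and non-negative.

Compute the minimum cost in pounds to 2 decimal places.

This is a linear program. Let x1 = servings of pasta, x2 = servings of quinoa, x3 = servings of kale, x4 = servings of oatmeal, x5 = servings of yogurt.
min 0.48x1 + 1.01x2 + 1.04x3 + 0.39x4 + 1.52x5 with:
  61x3 + 1x5 ≥ 45   (vitamin C)
  1.6x1 + 2.7x2 + 1.3x3 + 2x4 + 0.1x5 ≥ 3.5   (iron)
  x1, x2, x3, x4, x5 ≥ 0.
The optimal basis is {kale, oatmeal}; pasta, quinoa, yogurt drop out. Binding constraints: vitamin C and iron.
So kale = 0.7377 servings, oatmeal = 1.27 servings.
Hence cost = 1.04·0.7377 + 0.39·1.27 = £1.2625.

£1.26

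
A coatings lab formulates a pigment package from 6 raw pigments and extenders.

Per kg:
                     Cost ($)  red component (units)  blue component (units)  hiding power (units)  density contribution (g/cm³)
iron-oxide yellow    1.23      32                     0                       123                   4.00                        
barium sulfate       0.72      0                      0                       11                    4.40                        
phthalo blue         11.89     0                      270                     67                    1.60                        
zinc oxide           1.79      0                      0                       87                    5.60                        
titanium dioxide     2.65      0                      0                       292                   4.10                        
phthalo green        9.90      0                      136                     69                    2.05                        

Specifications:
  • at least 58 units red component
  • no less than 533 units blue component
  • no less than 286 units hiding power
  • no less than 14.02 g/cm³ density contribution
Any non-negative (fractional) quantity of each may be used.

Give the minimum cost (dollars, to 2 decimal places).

$26.29

Let x1 = kg of iron-oxide yellow, x2 = kg of barium sulfate, x3 = kg of phthalo blue, x4 = kg of zinc oxide, x5 = kg of titanium dioxide, x6 = kg of phthalo green.
Minimise 1.23x1 + 0.72x2 + 11.89x3 + 1.79x4 + 2.65x5 + 9.9x6 with:
  32x1 ≥ 58   (red component)
  270x3 + 136x6 ≥ 533   (blue component)
  123x1 + 11x2 + 67x3 + 87x4 + 292x5 + 69x6 ≥ 286   (hiding power)
  4x1 + 4.4x2 + 1.6x3 + 5.6x4 + 4.1x5 + 2.05x6 ≥ 14.02   (density contribution)
  x1, x2, x3, x4, x5, x6 ≥ 0.
The optimal basis is {iron-oxide yellow, barium sulfate, phthalo blue}; zinc oxide, titanium dioxide, phthalo green drop out. Binding constraints: red component, blue component, density contribution.
Solving gives x1 = 1.812, x2 = 0.8208, x3 = 1.974.
Objective = 1.23·1.812 + 0.72·0.8208 + 11.89·1.974 = 26.2906.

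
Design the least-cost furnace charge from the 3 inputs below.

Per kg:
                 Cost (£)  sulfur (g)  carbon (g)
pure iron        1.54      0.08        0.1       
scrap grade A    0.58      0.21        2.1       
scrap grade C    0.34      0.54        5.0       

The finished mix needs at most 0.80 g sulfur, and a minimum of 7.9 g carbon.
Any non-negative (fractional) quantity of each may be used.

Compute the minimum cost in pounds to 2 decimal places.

Let x1 = kg of pure iron, x2 = kg of scrap grade A, x3 = kg of scrap grade C.
min 1.54x1 + 0.58x2 + 0.34x3 subject to:
  0.08x1 + 0.21x2 + 0.54x3 ≤ 0.8   (sulfur)
  0.1x1 + 2.1x2 + 5x3 ≥ 7.9   (carbon)
  x1, x2, x3 ≥ 0.
The optimal basis is {scrap grade A, scrap grade C}; pure iron drops out. Binding constraints: sulfur and carbon.
Optimal quantities: scrap grade A = 3.167 kg, scrap grade C = 0.25 kg.
Total cost: 0.58·3.167 + 0.34·0.25 = 1.9219.

£1.92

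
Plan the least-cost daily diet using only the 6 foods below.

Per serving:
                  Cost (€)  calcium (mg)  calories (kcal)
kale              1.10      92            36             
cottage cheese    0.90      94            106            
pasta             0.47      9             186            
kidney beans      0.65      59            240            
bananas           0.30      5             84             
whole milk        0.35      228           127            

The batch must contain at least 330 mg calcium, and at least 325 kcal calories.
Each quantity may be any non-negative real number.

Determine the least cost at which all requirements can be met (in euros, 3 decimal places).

€0.862

Let x1 = servings of kale, x2 = servings of cottage cheese, x3 = servings of pasta, x4 = servings of kidney beans, x5 = servings of bananas, x6 = servings of whole milk.
min 1.1x1 + 0.9x2 + 0.47x3 + 0.65x4 + 0.3x5 + 0.35x6 s.t.:
  92x1 + 94x2 + 9x3 + 59x4 + 5x5 + 228x6 ≥ 330   (calcium)
  36x1 + 106x2 + 186x3 + 240x4 + 84x5 + 127x6 ≥ 325   (calories)
  x1, x2, x3, x4, x5, x6 ≥ 0.
The minimum-cost mix takes nothing from kale, cottage cheese, kidney beans, bananas — only pasta, whole milk. The calcium and calories requirements are met with equality.
So pasta = 0.78008 servings, whole milk = 1.4166 servings.
Hence cost = 0.47·0.78008 + 0.35·1.4166 = €0.86245.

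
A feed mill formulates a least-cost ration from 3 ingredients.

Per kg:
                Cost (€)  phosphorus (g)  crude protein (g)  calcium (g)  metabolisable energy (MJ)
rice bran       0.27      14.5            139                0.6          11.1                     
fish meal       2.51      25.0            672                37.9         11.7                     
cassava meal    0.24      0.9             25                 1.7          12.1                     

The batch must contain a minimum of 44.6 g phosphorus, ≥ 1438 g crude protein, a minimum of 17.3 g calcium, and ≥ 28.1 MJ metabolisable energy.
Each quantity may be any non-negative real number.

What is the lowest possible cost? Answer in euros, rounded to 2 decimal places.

€3.18

This is a linear program. Let x1 = kg of rice bran, x2 = kg of fish meal, x3 = kg of cassava meal.
Minimize 0.27x1 + 2.51x2 + 0.24x3 subject to:
  14.5x1 + 25x2 + 0.9x3 ≥ 44.6   (phosphorus)
  139x1 + 672x2 + 25x3 ≥ 1438   (crude protein)
  0.6x1 + 37.9x2 + 1.7x3 ≥ 17.3   (calcium)
  11.1x1 + 11.7x2 + 12.1x3 ≥ 28.1   (metabolisable energy)
  x1, x2, x3 ≥ 0.
The minimum-cost mix takes nothing from cassava meal — only rice bran, fish meal. Binding constraints: crude protein and calcium.
Solving gives x1 = 8.813, x2 = 0.31694.
Hence cost = 0.27·8.813 + 2.51·0.31694 = €3.17503.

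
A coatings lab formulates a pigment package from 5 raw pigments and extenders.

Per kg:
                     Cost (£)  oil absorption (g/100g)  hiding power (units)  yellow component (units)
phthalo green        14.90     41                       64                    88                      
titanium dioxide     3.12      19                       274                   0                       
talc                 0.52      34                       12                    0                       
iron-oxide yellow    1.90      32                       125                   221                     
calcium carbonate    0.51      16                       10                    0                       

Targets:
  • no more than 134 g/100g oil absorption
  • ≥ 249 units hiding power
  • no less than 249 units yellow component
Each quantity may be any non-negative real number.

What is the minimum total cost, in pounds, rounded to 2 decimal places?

£3.37

Let x1 = kg of phthalo green, x2 = kg of titanium dioxide, x3 = kg of talc, x4 = kg of iron-oxide yellow, x5 = kg of calcium carbonate.
min 14.9x1 + 3.12x2 + 0.52x3 + 1.9x4 + 0.51x5 s.t.:
  41x1 + 19x2 + 34x3 + 32x4 + 16x5 ≤ 134   (oil absorption)
  64x1 + 274x2 + 12x3 + 125x4 + 10x5 ≥ 249   (hiding power)
  88x1 + 221x4 ≥ 249   (yellow component)
  x1, x2, x3, x4, x5 ≥ 0.
At the optimum only titanium dioxide, iron-oxide yellow are positive (phthalo green, talc, calcium carbonate = 0). Binding constraints: hiding power and yellow component.
Solving gives x2 = 0.3948, x4 = 1.127.
Hence cost = 3.12·0.3948 + 1.9·1.127 = £3.3731.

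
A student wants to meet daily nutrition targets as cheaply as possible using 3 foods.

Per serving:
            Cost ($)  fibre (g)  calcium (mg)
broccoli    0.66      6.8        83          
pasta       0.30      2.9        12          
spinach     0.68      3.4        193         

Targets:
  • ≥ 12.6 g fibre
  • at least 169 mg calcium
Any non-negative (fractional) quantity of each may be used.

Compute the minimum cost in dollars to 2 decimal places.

Set it up as a linear program. Let x1 = servings of broccoli, x2 = servings of pasta, x3 = servings of spinach.
Minimise 0.66x1 + 0.3x2 + 0.68x3 s.t.:
  6.8x1 + 2.9x2 + 3.4x3 ≥ 12.6   (fibre)
  83x1 + 12x2 + 193x3 ≥ 169   (calcium)
  x1, x2, x3 ≥ 0.
The cheapest feasible vertex uses only broccoli, spinach; pasta is not used. There the fibre and calcium constraints are tight.
Optimal quantities: broccoli = 1.803 servings, spinach = 0.1004 servings.
Objective = 0.66·1.803 + 0.68·0.1004 = 1.2583.

$1.26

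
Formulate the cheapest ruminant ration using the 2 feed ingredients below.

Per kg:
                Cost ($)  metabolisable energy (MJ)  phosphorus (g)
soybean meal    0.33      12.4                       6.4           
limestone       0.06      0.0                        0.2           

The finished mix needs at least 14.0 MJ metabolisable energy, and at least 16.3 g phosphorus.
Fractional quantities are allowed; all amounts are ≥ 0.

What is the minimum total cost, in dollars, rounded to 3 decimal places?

$0.840

Let x1 = kg of soybean meal, x2 = kg of limestone.
Minimize 0.33x1 + 0.06x2 subject to:
  12.4x1 ≥ 14   (metabolisable energy)
  6.4x1 + 0.2x2 ≥ 16.3   (phosphorus)
  x1, x2 ≥ 0.
The minimum-cost mix takes nothing from limestone — only soybean meal. Binding constraint: phosphorus.
Solving gives x1 = 2.5469.
Objective = 0.33·2.5469 = 0.84048.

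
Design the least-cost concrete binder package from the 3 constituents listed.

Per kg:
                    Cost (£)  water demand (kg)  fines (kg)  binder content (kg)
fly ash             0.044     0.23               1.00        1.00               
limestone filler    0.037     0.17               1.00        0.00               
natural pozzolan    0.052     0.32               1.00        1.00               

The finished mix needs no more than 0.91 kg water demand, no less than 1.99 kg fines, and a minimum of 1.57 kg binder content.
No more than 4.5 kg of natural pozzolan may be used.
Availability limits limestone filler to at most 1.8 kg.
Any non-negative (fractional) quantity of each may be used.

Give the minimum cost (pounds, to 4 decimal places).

£0.0846

This is a linear program. Let x1 = kg of fly ash, x2 = kg of limestone filler, x3 = kg of natural pozzolan.
Minimize 0.044x1 + 0.037x2 + 0.052x3 with:
  0.23x1 + 0.17x2 + 0.32x3 ≤ 0.91   (water demand)
  1x1 + 1x2 + 1x3 ≥ 1.99   (fines)
  1x1 + 1x3 ≥ 1.57   (binder content)
  x3 ≤ 4.5
  x2 ≤ 1.8
  x1, x2, x3 ≥ 0.
The cheapest feasible vertex uses only fly ash, limestone filler; natural pozzolan is not used. Binding constraints: fines and binder content.
That vertex is x1 = 1.57, x2 = 0.42.
Objective = 0.044·1.57 + 0.037·0.42 = 0.084620.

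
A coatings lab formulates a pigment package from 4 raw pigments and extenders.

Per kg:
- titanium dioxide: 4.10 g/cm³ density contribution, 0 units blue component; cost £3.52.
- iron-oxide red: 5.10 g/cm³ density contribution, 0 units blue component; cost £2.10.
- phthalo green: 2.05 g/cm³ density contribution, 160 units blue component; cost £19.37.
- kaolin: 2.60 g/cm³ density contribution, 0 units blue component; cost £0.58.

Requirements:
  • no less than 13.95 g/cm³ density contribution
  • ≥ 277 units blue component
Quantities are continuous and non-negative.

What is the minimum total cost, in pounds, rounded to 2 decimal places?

Set it up as a linear program. Let x1 = kg of titanium dioxide, x2 = kg of iron-oxide red, x3 = kg of phthalo green, x4 = kg of kaolin.
min 3.52x1 + 2.1x2 + 19.37x3 + 0.58x4 s.t.:
  4.1x1 + 5.1x2 + 2.05x3 + 2.6x4 ≥ 13.95   (density contribution)
  160x3 ≥ 277   (blue component)
  x1, x2, x3, x4 ≥ 0.
The cheapest feasible vertex uses only phthalo green, kaolin; titanium dioxide, iron-oxide red are not used. There the density contribution and blue component constraints are tight.
That vertex is x3 = 1.731, x4 = 4.
Total cost: 19.37·1.731 + 0.58·4 = 35.8495.

£35.85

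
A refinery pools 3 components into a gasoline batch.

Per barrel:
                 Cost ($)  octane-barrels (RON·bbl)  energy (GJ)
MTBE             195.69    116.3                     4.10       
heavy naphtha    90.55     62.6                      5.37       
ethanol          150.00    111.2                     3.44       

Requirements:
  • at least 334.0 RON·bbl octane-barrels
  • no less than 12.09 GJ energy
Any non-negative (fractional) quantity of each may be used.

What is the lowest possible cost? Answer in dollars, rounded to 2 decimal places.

$453.67

Let x1 = barrels of MTBE, x2 = barrels of heavy naphtha, x3 = barrels of ethanol.
Minimize 195.69x1 + 90.55x2 + 150x3 s.t.:
  116.3x1 + 62.6x2 + 111.2x3 ≥ 334   (octane-barrels)
  4.1x1 + 5.37x2 + 3.44x3 ≥ 12.09   (energy)
  x1, x2, x3 ≥ 0.
At the optimum only heavy naphtha, ethanol are positive (MTBE = 0). There the octane-barrels and energy constraints are tight.
So heavy naphtha = 0.511912 barrels, ethanol = 2.71542 barrels.
Total cost: 90.55·0.511912 + 150·2.71542 = 453.6666.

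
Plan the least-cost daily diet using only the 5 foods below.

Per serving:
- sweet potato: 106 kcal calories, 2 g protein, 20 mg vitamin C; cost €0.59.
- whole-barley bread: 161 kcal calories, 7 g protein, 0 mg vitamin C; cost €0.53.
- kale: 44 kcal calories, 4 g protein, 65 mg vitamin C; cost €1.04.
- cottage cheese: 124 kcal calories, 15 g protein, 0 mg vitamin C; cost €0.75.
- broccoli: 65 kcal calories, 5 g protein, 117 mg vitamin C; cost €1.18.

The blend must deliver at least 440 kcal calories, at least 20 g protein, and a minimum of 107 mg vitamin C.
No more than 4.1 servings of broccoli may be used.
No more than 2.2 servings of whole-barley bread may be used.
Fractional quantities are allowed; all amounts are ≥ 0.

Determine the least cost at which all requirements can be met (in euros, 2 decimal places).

€2.35

Treat it as an LP. Let x1 = servings of sweet potato, x2 = servings of whole-barley bread, x3 = servings of kale, x4 = servings of cottage cheese, x5 = servings of broccoli.
Minimise 0.59x1 + 0.53x2 + 1.04x3 + 0.75x4 + 1.18x5 with:
  106x1 + 161x2 + 44x3 + 124x4 + 65x5 ≥ 440   (calories)
  2x1 + 7x2 + 4x3 + 15x4 + 5x5 ≥ 20   (protein)
  20x1 + 65x3 + 117x5 ≥ 107   (vitamin C)
  x5 ≤ 4.1
  x2 ≤ 2.2
  x1, x2, x3, x4, x5 ≥ 0.
At the optimum only sweet potato, whole-barley bread, broccoli are positive (kale, cottage cheese = 0). There the calories, vitamin C, the whole-barley bread cap constraints are tight.
Solving gives x1 = 0.2778, x2 = 2.2, x5 = 0.8671.
Cost = 0.59·0.2778 + 0.53·2.2 + 1.18·0.8671 = 2.3531.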